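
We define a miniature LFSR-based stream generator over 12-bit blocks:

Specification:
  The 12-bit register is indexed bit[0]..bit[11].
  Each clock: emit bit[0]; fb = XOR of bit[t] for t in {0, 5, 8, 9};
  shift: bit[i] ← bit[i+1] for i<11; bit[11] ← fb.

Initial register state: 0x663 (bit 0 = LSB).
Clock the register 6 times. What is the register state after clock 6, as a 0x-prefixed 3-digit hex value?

reg_0 = 0x663
clock 1: out=1, reg = 0xB31
clock 2: out=1, reg = 0x598
clock 3: out=0, reg = 0xACC
clock 4: out=0, reg = 0xD66
clock 5: out=0, reg = 0x6B3
clock 6: out=1, reg = 0xB59

0xB59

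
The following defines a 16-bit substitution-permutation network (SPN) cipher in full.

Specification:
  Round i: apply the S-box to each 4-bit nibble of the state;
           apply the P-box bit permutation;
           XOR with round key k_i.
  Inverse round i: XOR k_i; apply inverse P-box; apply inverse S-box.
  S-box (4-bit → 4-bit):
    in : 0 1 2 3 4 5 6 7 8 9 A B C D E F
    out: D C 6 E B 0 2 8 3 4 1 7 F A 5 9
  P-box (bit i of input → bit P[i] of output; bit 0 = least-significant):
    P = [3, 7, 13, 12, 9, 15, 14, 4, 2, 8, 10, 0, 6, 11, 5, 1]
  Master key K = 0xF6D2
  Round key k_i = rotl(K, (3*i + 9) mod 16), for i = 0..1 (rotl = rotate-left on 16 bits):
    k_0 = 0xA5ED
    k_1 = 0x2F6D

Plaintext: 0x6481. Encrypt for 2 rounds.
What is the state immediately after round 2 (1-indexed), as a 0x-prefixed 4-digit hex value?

0x69C3

s_0 = plaintext = 0x6481
s_1 = Round(s_0, k_0) = 0x1EE8
s_2 = Round(s_1, k_1) = 0x69C3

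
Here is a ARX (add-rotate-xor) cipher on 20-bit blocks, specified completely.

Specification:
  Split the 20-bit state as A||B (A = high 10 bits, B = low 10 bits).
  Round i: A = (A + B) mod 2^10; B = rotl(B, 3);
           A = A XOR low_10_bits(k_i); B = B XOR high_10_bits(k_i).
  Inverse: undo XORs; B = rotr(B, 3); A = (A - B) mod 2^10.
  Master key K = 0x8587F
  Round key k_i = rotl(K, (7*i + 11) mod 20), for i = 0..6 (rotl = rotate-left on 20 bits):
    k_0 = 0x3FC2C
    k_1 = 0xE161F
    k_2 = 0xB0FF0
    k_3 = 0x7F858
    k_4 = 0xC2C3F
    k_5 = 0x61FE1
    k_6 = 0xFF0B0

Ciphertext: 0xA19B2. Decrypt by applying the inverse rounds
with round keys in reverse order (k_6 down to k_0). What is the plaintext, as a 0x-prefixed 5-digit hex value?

0xCB27B

s_0 = ciphertext = 0xA19B2
s_1 = InvRound(s_0, k_6) = 0xBB749
s_2 = InvRound(s_1, k_5) = 0x6CF59
s_3 = InvRound(s_2, k_4) = 0x2090A
s_4 = InvRound(s_3, k_3) = 0xAF21E
s_5 = InvRound(s_4, k_2) = 0xAC69B
s_6 = InvRound(s_5, k_1) = 0x62F23
s_7 = InvRound(s_6, k_0) = 0xCB27B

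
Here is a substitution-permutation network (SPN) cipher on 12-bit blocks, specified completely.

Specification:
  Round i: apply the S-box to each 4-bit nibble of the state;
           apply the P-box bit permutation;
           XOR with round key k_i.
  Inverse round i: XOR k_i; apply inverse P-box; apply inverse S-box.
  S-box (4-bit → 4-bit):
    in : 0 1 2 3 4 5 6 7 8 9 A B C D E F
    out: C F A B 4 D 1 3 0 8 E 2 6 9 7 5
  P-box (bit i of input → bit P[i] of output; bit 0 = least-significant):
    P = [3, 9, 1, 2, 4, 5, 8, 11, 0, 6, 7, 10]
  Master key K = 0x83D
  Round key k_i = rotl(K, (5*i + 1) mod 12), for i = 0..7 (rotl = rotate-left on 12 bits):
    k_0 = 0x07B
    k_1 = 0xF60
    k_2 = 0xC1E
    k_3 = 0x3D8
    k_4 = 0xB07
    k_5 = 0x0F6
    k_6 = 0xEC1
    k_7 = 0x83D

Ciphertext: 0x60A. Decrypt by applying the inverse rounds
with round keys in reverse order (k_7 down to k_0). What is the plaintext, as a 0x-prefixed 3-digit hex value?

s_0 = ciphertext = 0x60A
s_1 = InvRound(s_0, k_7) = 0xD3A
s_2 = InvRound(s_1, k_6) = 0xEEE
s_3 = InvRound(s_2, k_5) = 0x9D7
s_4 = InvRound(s_3, k_4) = 0xC6B
s_5 = InvRound(s_4, k_3) = 0x51C
s_6 = InvRound(s_5, k_2) = 0x804
s_7 = InvRound(s_6, k_1) = 0x2C2
s_8 = InvRound(s_7, k_0) = 0xF77

0xF77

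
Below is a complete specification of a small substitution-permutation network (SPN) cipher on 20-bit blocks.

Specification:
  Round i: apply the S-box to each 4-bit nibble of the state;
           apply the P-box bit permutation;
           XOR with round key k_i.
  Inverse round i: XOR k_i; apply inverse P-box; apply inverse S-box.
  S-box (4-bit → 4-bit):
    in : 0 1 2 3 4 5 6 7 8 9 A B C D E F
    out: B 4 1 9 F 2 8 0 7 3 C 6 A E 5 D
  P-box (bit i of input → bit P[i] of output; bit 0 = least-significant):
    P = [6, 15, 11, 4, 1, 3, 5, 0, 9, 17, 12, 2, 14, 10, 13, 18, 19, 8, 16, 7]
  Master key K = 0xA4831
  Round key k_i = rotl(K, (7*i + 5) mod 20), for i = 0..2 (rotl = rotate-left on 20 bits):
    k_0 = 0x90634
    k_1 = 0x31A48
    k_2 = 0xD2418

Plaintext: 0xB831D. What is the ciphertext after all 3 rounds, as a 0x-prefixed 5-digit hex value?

0x24768

s_0 = plaintext = 0xB831D
s_1 = Round(s_0, k_0) = 0x8E900
s_2 = Round(s_1, k_1) = 0x8F913
s_3 = Round(s_2, k_2) = 0x24768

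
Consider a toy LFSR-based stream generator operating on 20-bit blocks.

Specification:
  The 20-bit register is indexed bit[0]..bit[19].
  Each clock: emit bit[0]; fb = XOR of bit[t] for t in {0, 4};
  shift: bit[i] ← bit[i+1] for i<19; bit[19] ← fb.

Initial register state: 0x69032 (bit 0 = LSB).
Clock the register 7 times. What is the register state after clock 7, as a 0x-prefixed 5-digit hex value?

0x62D20

reg_0 = 0x69032
clock 1: out=0, reg = 0xB4819
clock 2: out=1, reg = 0x5A40C
clock 3: out=0, reg = 0x2D206
clock 4: out=0, reg = 0x16903
clock 5: out=1, reg = 0x8B481
clock 6: out=1, reg = 0xC5A40
clock 7: out=0, reg = 0x62D20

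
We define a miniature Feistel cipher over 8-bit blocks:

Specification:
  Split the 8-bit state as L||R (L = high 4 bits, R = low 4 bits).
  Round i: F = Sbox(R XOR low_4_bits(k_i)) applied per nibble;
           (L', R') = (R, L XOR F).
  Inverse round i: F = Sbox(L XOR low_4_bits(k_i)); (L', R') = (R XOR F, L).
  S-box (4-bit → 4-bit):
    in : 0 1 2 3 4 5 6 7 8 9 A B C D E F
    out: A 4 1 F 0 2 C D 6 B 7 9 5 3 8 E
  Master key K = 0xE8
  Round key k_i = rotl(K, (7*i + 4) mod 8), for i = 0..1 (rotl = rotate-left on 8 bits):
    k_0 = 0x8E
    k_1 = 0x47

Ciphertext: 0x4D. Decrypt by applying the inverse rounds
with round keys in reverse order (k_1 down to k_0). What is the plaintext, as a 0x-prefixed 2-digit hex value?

0x12

s_0 = ciphertext = 0x4D
s_1 = InvRound(s_0, k_1) = 0x24
s_2 = InvRound(s_1, k_0) = 0x12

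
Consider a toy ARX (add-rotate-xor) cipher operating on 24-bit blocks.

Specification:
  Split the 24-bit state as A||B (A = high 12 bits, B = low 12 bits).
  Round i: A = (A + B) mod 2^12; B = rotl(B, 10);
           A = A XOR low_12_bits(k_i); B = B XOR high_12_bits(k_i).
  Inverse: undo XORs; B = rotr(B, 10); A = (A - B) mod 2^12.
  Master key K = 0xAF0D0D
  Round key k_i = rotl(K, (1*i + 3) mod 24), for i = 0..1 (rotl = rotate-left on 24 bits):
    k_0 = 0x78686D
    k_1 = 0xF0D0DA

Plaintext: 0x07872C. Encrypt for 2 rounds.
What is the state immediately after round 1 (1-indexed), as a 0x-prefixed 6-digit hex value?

s_0 = plaintext = 0x07872C
s_1 = Round(s_0, k_0) = 0xFC964D
s_2 = Round(s_1, k_1) = 0x6CCA9E

0xFC964D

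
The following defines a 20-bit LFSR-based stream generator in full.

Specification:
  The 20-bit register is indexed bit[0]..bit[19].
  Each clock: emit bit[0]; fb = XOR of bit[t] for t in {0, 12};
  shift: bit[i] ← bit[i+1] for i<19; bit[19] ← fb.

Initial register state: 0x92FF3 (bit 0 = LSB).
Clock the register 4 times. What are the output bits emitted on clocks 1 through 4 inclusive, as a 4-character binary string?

1100

reg_0 = 0x92FF3
clock 1: out=1, reg = 0xC97F9
clock 2: out=1, reg = 0x64BFC
clock 3: out=0, reg = 0x325FE
clock 4: out=0, reg = 0x192FF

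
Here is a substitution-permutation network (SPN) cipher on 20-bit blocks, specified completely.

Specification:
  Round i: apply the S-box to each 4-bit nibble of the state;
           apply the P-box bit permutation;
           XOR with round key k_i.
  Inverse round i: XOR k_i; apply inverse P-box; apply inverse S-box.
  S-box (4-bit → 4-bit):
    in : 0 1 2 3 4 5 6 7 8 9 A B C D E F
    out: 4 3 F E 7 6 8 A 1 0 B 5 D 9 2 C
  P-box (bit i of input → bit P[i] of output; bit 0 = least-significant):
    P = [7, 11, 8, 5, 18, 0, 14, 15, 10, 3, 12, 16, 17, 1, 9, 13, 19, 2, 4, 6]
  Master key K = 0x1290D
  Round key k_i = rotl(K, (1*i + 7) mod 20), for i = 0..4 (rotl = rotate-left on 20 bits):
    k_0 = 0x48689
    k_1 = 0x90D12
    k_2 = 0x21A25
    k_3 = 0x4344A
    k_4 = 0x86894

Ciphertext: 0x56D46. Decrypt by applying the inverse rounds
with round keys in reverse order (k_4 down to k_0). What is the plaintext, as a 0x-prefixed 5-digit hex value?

0x6575C

s_0 = ciphertext = 0x56D46
s_1 = InvRound(s_0, k_4) = 0xCED8B
s_2 = InvRound(s_1, k_3) = 0xD9034
s_3 = InvRound(s_2, k_2) = 0xBB6AE
s_4 = InvRound(s_3, k_1) = 0x5C562
s_5 = InvRound(s_4, k_0) = 0x6575C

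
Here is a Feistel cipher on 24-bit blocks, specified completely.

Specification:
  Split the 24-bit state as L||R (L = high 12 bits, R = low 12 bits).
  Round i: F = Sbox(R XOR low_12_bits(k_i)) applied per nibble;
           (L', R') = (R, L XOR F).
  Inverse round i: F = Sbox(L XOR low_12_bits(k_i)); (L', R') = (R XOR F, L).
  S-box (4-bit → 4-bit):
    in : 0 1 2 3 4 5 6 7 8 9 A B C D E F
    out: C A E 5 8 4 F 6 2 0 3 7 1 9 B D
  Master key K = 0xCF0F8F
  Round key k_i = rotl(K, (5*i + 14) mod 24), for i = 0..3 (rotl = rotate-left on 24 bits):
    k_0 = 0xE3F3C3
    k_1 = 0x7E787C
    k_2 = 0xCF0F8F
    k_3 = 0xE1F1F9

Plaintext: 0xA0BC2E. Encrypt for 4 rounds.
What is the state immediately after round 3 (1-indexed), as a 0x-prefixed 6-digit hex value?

0x135CC1

s_0 = plaintext = 0xA0BC2E
s_1 = Round(s_0, k_0) = 0xC2E7B2
s_2 = Round(s_1, k_1) = 0x7B2135
s_3 = Round(s_2, k_2) = 0x135CC1
s_4 = Round(s_3, k_3) = 0xCC1867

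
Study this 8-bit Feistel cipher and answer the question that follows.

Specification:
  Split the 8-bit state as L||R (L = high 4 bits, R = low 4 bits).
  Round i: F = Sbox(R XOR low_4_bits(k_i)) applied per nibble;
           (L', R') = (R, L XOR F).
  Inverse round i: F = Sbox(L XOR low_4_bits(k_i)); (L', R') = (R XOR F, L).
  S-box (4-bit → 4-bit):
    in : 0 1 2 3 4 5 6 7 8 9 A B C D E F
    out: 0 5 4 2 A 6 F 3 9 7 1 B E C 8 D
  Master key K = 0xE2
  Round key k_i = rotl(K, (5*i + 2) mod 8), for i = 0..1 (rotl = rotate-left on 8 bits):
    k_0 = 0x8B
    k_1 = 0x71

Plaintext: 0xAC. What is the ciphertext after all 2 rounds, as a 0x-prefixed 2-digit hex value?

s_0 = plaintext = 0xAC
s_1 = Round(s_0, k_0) = 0xC9
s_2 = Round(s_1, k_1) = 0x95

0x95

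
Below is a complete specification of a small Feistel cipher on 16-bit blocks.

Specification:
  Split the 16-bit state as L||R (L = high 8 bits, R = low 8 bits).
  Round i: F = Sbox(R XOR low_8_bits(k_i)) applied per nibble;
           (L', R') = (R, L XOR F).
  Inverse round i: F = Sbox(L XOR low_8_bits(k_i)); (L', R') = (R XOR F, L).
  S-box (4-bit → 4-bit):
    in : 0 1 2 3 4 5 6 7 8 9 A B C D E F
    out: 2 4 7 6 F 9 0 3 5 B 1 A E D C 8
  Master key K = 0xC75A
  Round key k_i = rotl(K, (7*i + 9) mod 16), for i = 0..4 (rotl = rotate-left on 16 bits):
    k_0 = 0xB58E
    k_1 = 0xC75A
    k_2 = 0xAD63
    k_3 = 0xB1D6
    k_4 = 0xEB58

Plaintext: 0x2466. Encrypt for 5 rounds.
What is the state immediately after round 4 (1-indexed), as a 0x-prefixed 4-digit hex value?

s_0 = plaintext = 0x2466
s_1 = Round(s_0, k_0) = 0x66E1
s_2 = Round(s_1, k_1) = 0xE1CC
s_3 = Round(s_2, k_2) = 0xCCF9
s_4 = Round(s_3, k_3) = 0xF9B4
s_5 = Round(s_4, k_4) = 0xB437

0xF9B4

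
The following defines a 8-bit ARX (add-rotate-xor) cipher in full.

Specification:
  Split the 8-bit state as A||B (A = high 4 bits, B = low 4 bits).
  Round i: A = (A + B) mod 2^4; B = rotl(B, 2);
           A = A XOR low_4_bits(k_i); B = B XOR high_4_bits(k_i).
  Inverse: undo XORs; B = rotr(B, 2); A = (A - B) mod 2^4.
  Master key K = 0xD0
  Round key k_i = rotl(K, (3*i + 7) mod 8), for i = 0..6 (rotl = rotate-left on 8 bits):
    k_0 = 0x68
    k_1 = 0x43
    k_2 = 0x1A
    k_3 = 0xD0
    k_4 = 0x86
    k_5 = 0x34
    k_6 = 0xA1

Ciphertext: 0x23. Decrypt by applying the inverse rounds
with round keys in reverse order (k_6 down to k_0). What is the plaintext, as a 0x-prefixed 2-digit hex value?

s_0 = ciphertext = 0x23
s_1 = InvRound(s_0, k_6) = 0xD6
s_2 = InvRound(s_1, k_5) = 0x45
s_3 = InvRound(s_2, k_4) = 0xB7
s_4 = InvRound(s_3, k_3) = 0x1A
s_5 = InvRound(s_4, k_2) = 0xDE
s_6 = InvRound(s_5, k_1) = 0x4A
s_7 = InvRound(s_6, k_0) = 0x93

0x93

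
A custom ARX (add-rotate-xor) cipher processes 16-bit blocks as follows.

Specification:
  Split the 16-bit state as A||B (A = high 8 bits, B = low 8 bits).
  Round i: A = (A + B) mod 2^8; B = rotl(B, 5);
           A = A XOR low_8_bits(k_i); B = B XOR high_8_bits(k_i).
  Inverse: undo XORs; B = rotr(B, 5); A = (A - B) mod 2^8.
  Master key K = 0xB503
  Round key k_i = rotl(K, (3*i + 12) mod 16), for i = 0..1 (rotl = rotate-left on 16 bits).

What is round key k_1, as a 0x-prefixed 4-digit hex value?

K = 0xB503
k_0 = rotl(K, (3*0+12) mod 16) = rotl(K, 12) = 0x3B50
k_1 = rotl(K, (3*1+12) mod 16) = rotl(K, 15) = 0xDA81

0xDA81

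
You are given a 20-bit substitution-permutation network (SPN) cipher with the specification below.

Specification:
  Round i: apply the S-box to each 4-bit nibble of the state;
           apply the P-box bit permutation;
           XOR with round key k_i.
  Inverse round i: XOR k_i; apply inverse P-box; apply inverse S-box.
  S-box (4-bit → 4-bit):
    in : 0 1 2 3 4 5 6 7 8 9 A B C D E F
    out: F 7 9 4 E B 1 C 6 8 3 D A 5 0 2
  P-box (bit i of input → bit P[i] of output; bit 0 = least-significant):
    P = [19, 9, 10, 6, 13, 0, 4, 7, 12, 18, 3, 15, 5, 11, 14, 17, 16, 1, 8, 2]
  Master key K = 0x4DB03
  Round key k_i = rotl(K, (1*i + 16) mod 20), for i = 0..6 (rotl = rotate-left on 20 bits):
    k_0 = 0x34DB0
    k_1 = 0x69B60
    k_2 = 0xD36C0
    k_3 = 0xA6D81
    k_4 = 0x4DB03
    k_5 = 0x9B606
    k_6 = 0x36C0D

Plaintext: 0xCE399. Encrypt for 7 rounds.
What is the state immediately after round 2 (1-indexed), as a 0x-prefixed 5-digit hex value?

s_0 = plaintext = 0xCE399
s_1 = Round(s_0, k_0) = 0x34D7E
s_2 = Round(s_1, k_1) = 0x4C2F8
s_3 = Round(s_2, k_2) = 0xFA9C7
s_4 = Round(s_3, k_3) = 0xAE162
s_5 = Round(s_4, k_4) = 0x9EB49
s_6 = Round(s_5, k_5) = 0x926DB
s_7 = Round(s_6, k_6) = 0x95879

0x4C2F8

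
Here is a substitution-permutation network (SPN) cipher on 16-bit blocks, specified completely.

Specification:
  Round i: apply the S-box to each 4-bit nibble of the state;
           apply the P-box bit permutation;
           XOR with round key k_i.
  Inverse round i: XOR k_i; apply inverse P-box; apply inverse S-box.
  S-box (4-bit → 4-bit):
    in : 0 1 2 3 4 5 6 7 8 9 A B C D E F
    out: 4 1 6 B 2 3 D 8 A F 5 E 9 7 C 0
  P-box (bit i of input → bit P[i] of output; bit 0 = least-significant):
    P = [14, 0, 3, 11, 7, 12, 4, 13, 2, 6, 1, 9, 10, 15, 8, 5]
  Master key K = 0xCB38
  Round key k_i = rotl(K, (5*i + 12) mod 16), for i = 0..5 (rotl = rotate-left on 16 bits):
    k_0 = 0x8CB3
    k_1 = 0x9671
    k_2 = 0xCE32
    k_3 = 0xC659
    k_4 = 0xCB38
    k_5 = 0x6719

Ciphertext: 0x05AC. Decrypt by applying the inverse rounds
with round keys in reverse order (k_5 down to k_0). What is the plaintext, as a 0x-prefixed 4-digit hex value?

s_0 = ciphertext = 0x05AC
s_1 = InvRound(s_0, k_5) = 0x7C65
s_2 = InvRound(s_1, k_4) = 0xD3B2
s_3 = InvRound(s_2, k_3) = 0x6252
s_4 = InvRound(s_3, k_2) = 0x3477
s_5 = InvRound(s_4, k_1) = 0x467F
s_6 = InvRound(s_5, k_0) = 0x4316

0x4316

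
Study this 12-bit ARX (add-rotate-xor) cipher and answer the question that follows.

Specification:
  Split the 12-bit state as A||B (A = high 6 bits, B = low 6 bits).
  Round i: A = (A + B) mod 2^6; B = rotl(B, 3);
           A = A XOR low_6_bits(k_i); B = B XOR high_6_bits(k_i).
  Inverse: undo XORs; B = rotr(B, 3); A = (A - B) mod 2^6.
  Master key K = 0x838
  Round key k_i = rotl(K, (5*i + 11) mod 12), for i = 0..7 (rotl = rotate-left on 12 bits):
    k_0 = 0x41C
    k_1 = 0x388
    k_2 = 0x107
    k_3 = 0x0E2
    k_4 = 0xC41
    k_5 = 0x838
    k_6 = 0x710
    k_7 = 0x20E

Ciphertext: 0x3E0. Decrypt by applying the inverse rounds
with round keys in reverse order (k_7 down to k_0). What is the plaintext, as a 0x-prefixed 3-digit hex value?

0x90A

s_0 = ciphertext = 0x3E0
s_1 = InvRound(s_0, k_7) = 0xF05
s_2 = InvRound(s_1, k_6) = 0x84B
s_3 = InvRound(s_2, k_5) = 0xF1D
s_4 = InvRound(s_3, k_4) = 0x625
s_5 = InvRound(s_4, k_3) = 0x1B4
s_6 = InvRound(s_5, k_2) = 0xEC6
s_7 = InvRound(s_6, k_1) = 0xC81
s_8 = InvRound(s_7, k_0) = 0x90A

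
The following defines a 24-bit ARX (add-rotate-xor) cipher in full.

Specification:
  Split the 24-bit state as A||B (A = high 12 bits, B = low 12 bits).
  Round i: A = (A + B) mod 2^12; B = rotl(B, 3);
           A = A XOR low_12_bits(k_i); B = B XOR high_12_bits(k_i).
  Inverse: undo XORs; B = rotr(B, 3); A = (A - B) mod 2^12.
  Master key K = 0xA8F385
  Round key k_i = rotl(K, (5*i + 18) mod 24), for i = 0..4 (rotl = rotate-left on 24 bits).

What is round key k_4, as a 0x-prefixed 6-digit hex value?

0xE16A3C

K = 0xA8F385
k_0 = rotl(K, (5*0+18) mod 24) = rotl(K, 18) = 0x16A3CE
k_1 = rotl(K, (5*1+18) mod 24) = rotl(K, 23) = 0xD479C2
k_2 = rotl(K, (5*2+18) mod 24) = rotl(K, 4) = 0x8F385A
k_3 = rotl(K, (5*3+18) mod 24) = rotl(K, 9) = 0xE70B51
k_4 = rotl(K, (5*4+18) mod 24) = rotl(K, 14) = 0xE16A3C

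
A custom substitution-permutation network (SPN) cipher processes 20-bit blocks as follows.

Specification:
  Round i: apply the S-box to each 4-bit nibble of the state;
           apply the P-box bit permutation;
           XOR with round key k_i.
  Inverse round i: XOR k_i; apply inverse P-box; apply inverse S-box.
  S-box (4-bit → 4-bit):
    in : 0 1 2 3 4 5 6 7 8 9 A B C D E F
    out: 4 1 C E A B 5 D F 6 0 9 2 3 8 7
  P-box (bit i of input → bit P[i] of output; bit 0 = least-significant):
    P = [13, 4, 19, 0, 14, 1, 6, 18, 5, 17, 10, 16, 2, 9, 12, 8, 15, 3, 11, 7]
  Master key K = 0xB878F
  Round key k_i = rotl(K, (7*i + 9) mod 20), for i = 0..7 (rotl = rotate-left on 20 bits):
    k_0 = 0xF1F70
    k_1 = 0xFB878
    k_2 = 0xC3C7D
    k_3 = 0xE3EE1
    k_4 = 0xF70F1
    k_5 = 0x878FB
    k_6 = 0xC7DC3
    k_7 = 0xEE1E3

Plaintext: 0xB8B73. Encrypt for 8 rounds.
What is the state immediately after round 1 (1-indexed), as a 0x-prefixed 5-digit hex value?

s_0 = plaintext = 0xB8B73
s_1 = Round(s_0, k_0) = 0x2CC85
s_2 = Round(s_1, k_1) = 0x9D2AB
s_3 = Round(s_2, k_2) = 0xD1270
s_4 = Round(s_3, k_3) = 0x3FAAD
s_5 = Round(s_4, k_4) = 0xF4A6D
s_6 = Round(s_5, k_5) = 0x893A3
s_7 = Round(s_6, k_6) = 0x7E35A
s_8 = Round(s_7, k_7) = 0x92C61

0x2CC85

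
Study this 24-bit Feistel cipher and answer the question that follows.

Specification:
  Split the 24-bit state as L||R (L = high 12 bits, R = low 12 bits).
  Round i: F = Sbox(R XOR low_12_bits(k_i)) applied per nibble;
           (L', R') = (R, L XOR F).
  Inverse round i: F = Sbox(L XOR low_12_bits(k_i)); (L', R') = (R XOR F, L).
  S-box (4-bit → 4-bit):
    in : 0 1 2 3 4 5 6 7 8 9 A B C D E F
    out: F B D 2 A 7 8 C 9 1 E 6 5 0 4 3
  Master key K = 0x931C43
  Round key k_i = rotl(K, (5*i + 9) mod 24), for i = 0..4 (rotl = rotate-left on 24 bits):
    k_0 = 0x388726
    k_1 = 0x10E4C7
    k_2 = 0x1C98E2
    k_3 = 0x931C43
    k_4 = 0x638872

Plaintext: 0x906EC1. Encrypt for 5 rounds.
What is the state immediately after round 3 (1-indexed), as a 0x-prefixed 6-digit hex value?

s_0 = plaintext = 0x906EC1
s_1 = Round(s_0, k_0) = 0xEC184A
s_2 = Round(s_1, k_1) = 0x84AB51
s_3 = Round(s_2, k_2) = 0xB51A28
s_4 = Round(s_3, k_3) = 0xA283D7
s_5 = Round(s_4, k_4) = 0x3D7CCF

0xB51A28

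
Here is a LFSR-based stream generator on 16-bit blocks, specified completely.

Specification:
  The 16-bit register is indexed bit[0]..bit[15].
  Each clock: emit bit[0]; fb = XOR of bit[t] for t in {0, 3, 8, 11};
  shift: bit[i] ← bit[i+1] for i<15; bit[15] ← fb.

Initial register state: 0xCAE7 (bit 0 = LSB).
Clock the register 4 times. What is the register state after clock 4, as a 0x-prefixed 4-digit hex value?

reg_0 = 0xCAE7
clock 1: out=1, reg = 0x6573
clock 2: out=1, reg = 0x32B9
clock 3: out=1, reg = 0x195C
clock 4: out=0, reg = 0x8CAE

0x8CAE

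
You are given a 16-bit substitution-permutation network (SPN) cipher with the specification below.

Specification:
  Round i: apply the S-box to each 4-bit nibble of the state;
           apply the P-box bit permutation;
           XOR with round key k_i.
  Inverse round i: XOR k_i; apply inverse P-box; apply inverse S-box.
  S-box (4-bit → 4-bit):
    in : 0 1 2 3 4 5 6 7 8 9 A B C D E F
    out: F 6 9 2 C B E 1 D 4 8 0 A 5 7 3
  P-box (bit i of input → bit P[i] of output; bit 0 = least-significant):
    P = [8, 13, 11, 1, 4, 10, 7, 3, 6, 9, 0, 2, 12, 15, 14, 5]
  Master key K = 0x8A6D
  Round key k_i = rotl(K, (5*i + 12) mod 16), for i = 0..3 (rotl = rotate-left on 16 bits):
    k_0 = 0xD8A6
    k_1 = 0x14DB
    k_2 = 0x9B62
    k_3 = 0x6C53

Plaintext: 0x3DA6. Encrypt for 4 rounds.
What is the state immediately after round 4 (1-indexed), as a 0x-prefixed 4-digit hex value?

0xAEE4

s_0 = plaintext = 0x3DA6
s_1 = Round(s_0, k_0) = 0x70ED
s_2 = Round(s_1, k_1) = 0x0B0E
s_3 = Round(s_2, k_2) = 0x66DA
s_4 = Round(s_3, k_3) = 0xAEE4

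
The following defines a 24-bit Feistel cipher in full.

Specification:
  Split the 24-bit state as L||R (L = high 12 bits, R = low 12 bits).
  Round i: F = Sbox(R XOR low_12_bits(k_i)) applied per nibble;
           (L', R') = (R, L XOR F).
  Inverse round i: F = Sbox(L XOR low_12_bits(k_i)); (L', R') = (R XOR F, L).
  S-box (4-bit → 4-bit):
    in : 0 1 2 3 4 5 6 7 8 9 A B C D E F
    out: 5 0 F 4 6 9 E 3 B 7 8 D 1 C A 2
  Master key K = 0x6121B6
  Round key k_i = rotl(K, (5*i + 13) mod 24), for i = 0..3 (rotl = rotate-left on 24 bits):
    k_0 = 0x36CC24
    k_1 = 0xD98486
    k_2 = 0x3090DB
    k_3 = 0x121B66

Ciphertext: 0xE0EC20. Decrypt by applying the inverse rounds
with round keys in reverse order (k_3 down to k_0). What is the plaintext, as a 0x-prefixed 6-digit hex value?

s_0 = ciphertext = 0xE0EC20
s_1 = InvRound(s_0, k_3) = 0x5CBE0E
s_2 = InvRound(s_1, k_2) = 0x70B5CB
s_3 = InvRound(s_2, k_1) = 0x17770B
s_4 = InvRound(s_3, k_0) = 0xB9F177

0xB9F177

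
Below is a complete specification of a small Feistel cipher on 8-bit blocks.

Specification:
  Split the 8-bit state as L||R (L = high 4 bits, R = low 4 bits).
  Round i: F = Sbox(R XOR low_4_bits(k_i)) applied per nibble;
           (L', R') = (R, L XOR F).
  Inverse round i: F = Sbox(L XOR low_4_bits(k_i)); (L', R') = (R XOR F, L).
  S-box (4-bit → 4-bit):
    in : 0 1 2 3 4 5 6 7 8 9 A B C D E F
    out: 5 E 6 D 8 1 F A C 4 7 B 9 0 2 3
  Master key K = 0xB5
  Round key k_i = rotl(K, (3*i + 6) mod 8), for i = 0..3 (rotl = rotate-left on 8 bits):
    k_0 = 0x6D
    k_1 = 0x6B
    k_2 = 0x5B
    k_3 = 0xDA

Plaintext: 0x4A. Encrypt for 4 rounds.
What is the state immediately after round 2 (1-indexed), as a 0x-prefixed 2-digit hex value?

s_0 = plaintext = 0x4A
s_1 = Round(s_0, k_0) = 0xAE
s_2 = Round(s_1, k_1) = 0xEB
s_3 = Round(s_2, k_2) = 0xBB
s_4 = Round(s_3, k_3) = 0xB5

0xEB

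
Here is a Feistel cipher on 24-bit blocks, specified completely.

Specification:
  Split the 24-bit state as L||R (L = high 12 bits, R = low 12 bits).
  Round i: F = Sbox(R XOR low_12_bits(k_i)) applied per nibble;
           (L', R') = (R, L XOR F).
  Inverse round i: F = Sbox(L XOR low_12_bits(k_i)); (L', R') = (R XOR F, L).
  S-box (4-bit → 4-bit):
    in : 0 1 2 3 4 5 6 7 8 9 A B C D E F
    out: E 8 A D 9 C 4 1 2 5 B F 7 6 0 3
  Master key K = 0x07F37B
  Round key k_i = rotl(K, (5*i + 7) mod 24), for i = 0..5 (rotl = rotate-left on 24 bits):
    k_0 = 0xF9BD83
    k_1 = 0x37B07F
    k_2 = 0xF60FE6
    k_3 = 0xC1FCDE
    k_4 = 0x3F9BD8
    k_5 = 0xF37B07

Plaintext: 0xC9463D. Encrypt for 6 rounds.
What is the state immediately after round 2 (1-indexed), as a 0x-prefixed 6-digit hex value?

0x364BB2

s_0 = plaintext = 0xC9463D
s_1 = Round(s_0, k_0) = 0x63D364
s_2 = Round(s_1, k_1) = 0x364BB2
s_3 = Round(s_2, k_2) = 0xBB2AAD
s_4 = Round(s_3, k_3) = 0xAADFAF
s_5 = Round(s_4, k_4) = 0xFAF3BC
s_6 = Round(s_5, k_5) = 0x3BCD50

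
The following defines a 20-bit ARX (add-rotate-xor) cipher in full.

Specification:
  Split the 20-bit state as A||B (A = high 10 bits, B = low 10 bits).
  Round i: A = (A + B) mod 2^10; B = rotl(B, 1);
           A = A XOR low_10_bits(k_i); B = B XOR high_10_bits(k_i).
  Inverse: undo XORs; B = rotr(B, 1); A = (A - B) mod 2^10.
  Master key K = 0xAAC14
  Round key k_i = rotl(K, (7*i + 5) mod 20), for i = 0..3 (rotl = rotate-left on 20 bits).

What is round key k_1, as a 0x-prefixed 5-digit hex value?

0x14AAC

K = 0xAAC14
k_0 = rotl(K, (7*0+5) mod 20) = rotl(K, 5) = 0x58295
k_1 = rotl(K, (7*1+5) mod 20) = rotl(K, 12) = 0x14AAC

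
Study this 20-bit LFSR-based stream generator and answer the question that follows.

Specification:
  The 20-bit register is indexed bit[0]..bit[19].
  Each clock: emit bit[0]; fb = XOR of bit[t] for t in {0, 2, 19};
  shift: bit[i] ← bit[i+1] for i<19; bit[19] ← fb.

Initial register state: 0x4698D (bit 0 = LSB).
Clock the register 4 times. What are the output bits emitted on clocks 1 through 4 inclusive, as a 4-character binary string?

reg_0 = 0x4698D
clock 1: out=1, reg = 0x234C6
clock 2: out=0, reg = 0x91A63
clock 3: out=1, reg = 0x48D31
clock 4: out=1, reg = 0xA4698

1011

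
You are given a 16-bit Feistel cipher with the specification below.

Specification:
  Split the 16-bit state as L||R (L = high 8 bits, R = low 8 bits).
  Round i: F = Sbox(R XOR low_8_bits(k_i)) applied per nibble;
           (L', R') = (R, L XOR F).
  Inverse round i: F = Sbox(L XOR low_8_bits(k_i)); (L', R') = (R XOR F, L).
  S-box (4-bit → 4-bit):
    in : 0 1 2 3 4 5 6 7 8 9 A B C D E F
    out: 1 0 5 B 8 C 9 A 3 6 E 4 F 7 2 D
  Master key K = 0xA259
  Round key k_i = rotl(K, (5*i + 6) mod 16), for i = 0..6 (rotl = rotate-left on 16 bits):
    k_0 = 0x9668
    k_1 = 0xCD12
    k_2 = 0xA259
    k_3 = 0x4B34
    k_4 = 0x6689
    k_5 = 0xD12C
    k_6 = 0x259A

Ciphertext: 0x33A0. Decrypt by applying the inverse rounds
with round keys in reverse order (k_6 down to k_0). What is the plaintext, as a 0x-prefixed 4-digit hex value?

0xB2D6

s_0 = ciphertext = 0x33A0
s_1 = InvRound(s_0, k_6) = 0x4633
s_2 = InvRound(s_1, k_5) = 0xAD46
s_3 = InvRound(s_2, k_4) = 0x1EAD
s_4 = InvRound(s_3, k_3) = 0xF31E
s_5 = InvRound(s_4, k_2) = 0xF0F3
s_6 = InvRound(s_5, k_1) = 0xD6F0
s_7 = InvRound(s_6, k_0) = 0xB2D6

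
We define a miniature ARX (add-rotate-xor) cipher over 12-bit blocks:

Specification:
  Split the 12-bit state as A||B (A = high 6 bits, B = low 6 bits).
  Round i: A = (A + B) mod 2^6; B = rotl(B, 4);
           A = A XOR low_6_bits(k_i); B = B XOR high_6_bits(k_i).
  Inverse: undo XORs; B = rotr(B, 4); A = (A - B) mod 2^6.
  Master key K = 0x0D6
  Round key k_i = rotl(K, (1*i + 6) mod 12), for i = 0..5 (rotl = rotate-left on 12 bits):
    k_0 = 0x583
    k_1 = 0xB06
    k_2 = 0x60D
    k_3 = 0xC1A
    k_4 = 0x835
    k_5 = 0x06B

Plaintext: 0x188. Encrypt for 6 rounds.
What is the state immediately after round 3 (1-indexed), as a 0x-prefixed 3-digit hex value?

0x742

s_0 = plaintext = 0x188
s_1 = Round(s_0, k_0) = 0x354
s_2 = Round(s_1, k_1) = 0x9E9
s_3 = Round(s_2, k_2) = 0x742
s_4 = Round(s_3, k_3) = 0x150
s_5 = Round(s_4, k_4) = 0x824
s_6 = Round(s_5, k_5) = 0xBC8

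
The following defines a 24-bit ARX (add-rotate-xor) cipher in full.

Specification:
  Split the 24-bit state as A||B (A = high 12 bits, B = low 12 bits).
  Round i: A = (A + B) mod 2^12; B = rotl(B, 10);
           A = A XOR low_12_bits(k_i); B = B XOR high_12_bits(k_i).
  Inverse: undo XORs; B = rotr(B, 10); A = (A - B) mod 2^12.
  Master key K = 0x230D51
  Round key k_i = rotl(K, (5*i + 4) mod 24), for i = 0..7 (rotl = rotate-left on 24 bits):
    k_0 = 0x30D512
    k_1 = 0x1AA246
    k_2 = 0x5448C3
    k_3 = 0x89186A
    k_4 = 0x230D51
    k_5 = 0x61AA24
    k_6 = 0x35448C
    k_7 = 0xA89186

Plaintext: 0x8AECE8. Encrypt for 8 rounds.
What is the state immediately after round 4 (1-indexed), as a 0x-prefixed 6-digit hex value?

s_0 = plaintext = 0x8AECE8
s_1 = Round(s_0, k_0) = 0x084037
s_2 = Round(s_1, k_1) = 0x2FDDA7
s_3 = Round(s_2, k_2) = 0x867A2D
s_4 = Round(s_3, k_3) = 0xAFEE1A
s_5 = Round(s_4, k_4) = 0x4499B6
s_6 = Round(s_5, k_5) = 0x7DBC77
s_7 = Round(s_6, k_6) = 0x0DEC49
s_8 = Round(s_7, k_7) = 0xCA1D9B

0xAFEE1A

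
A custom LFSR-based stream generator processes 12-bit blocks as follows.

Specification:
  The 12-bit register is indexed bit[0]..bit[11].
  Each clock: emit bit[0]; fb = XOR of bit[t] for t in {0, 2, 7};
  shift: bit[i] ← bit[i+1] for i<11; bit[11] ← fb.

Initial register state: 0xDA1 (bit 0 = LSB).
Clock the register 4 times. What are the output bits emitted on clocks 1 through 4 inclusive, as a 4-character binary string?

reg_0 = 0xDA1
clock 1: out=1, reg = 0x6D0
clock 2: out=0, reg = 0xB68
clock 3: out=0, reg = 0x5B4
clock 4: out=0, reg = 0x2DA

1000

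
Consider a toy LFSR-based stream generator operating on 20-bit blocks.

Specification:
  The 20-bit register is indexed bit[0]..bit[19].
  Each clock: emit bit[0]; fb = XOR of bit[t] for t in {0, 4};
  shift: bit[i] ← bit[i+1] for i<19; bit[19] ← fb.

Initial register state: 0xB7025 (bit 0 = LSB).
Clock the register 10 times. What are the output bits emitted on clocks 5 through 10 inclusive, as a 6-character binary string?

010000

reg_0 = 0xB7025
clock 1: out=1, reg = 0xDB812
clock 2: out=0, reg = 0xEDC09
clock 3: out=1, reg = 0xF6E04
clock 4: out=0, reg = 0x7B702
clock 5: out=0, reg = 0x3DB81
clock 6: out=1, reg = 0x9EDC0
clock 7: out=0, reg = 0x4F6E0
clock 8: out=0, reg = 0x27B70
clock 9: out=0, reg = 0x93DB8
clock 10: out=0, reg = 0xC9EDC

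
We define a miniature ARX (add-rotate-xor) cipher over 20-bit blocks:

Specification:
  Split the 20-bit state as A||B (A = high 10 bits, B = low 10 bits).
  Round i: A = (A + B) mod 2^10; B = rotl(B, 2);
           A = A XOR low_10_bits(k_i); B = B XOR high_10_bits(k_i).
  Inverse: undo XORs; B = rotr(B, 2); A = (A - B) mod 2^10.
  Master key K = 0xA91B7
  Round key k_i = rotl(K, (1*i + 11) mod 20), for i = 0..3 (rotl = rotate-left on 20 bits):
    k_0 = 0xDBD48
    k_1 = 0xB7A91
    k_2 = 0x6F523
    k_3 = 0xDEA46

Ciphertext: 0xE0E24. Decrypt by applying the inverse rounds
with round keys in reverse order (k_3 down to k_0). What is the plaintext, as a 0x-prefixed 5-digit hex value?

s_0 = ciphertext = 0xE0E24
s_1 = InvRound(s_0, k_3) = 0xDBA57
s_2 = InvRound(s_1, k_2) = 0xD4EFA
s_3 = InvRound(s_2, k_1) = 0x6E409
s_4 = InvRound(s_3, k_0) = 0x862D9

0x862D9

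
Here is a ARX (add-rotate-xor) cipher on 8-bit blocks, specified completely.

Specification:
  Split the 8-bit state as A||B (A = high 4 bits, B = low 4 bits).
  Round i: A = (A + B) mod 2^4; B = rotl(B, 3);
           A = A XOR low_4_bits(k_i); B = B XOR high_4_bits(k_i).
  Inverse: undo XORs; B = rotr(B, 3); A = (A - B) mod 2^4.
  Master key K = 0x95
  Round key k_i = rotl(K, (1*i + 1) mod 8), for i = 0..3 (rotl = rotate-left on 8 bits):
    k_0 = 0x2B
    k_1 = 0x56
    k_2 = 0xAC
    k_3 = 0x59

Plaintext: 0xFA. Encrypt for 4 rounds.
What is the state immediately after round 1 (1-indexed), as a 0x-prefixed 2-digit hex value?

0x27

s_0 = plaintext = 0xFA
s_1 = Round(s_0, k_0) = 0x27
s_2 = Round(s_1, k_1) = 0xFE
s_3 = Round(s_2, k_2) = 0x1D
s_4 = Round(s_3, k_3) = 0x7B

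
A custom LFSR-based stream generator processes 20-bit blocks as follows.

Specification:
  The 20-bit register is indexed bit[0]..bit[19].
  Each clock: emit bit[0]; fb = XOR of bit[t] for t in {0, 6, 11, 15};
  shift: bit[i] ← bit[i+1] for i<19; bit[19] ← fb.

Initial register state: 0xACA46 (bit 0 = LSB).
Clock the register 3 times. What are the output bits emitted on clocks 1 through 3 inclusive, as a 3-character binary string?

011

reg_0 = 0xACA46
clock 1: out=0, reg = 0xD6523
clock 2: out=1, reg = 0xEB291
clock 3: out=1, reg = 0x75948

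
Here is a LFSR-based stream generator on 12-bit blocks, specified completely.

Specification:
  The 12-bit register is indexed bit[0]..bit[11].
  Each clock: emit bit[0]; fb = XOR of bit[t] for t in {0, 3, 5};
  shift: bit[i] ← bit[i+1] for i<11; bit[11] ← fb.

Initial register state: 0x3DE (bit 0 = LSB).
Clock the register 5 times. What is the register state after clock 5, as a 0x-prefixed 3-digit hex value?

reg_0 = 0x3DE
clock 1: out=0, reg = 0x9EF
clock 2: out=1, reg = 0xCF7
clock 3: out=1, reg = 0x67B
clock 4: out=1, reg = 0xB3D
clock 5: out=1, reg = 0xD9E

0xD9E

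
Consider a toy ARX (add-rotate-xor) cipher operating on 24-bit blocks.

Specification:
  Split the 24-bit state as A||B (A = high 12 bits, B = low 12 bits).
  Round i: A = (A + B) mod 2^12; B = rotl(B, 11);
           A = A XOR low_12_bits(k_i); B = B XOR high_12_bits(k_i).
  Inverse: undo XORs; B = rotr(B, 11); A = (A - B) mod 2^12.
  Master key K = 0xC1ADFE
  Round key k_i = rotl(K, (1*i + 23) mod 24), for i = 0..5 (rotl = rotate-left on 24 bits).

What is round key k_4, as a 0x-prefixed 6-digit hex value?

K = 0xC1ADFE
k_0 = rotl(K, (1*0+23) mod 24) = rotl(K, 23) = 0x60D6FF
k_1 = rotl(K, (1*1+23) mod 24) = rotl(K, 0) = 0xC1ADFE
k_2 = rotl(K, (1*2+23) mod 24) = rotl(K, 1) = 0x835BFD
k_3 = rotl(K, (1*3+23) mod 24) = rotl(K, 2) = 0x06B7FB
k_4 = rotl(K, (1*4+23) mod 24) = rotl(K, 3) = 0x0D6FF6

0x0D6FF6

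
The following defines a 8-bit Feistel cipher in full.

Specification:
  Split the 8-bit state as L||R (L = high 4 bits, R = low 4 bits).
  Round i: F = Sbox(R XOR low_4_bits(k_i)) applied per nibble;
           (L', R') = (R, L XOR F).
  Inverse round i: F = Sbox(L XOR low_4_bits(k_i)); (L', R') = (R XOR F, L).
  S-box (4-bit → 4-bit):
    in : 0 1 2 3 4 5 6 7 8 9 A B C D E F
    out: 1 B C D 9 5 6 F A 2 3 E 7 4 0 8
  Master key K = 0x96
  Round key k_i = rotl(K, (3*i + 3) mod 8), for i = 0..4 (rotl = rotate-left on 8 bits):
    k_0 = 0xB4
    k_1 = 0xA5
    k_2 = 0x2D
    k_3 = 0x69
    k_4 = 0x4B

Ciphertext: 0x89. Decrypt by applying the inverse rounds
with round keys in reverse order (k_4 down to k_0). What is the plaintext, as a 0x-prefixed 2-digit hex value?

0x1F

s_0 = ciphertext = 0x89
s_1 = InvRound(s_0, k_4) = 0x48
s_2 = InvRound(s_1, k_3) = 0xC4
s_3 = InvRound(s_2, k_2) = 0xFC
s_4 = InvRound(s_3, k_1) = 0xFF
s_5 = InvRound(s_4, k_0) = 0x1F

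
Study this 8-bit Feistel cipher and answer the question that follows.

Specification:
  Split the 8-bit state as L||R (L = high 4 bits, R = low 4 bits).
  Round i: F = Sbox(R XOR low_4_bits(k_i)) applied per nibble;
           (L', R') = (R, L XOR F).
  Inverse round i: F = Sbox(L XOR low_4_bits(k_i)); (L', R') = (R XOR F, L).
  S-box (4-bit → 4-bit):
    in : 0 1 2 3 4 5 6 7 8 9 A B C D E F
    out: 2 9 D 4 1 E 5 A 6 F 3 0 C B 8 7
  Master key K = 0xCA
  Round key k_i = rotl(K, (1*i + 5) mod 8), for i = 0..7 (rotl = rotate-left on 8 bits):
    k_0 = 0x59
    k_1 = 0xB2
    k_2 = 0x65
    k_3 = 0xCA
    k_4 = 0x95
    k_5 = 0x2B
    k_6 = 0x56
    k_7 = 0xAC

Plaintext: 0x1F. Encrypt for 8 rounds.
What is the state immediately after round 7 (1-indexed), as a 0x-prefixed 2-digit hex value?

0x63

s_0 = plaintext = 0x1F
s_1 = Round(s_0, k_0) = 0xF4
s_2 = Round(s_1, k_1) = 0x4A
s_3 = Round(s_2, k_2) = 0xA3
s_4 = Round(s_3, k_3) = 0x35
s_5 = Round(s_4, k_4) = 0x51
s_6 = Round(s_5, k_5) = 0x16
s_7 = Round(s_6, k_6) = 0x63
s_8 = Round(s_7, k_7) = 0x31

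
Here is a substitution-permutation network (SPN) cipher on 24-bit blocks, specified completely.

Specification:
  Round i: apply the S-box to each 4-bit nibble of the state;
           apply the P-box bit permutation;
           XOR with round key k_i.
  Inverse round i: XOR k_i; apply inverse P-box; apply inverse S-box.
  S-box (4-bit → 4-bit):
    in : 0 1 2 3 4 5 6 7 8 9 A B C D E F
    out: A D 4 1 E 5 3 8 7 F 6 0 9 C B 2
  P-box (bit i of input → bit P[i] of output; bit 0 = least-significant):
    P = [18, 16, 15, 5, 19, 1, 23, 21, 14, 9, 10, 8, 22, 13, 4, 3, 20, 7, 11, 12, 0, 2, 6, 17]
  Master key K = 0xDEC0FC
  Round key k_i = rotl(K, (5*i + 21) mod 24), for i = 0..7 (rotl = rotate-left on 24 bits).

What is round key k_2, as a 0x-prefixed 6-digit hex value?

K = 0xDEC0FC
k_0 = rotl(K, (5*0+21) mod 24) = rotl(K, 21) = 0x9BD81F
k_1 = rotl(K, (5*1+21) mod 24) = rotl(K, 2) = 0x7B03F3
k_2 = rotl(K, (5*2+21) mod 24) = rotl(K, 7) = 0x607E6F

0x607E6F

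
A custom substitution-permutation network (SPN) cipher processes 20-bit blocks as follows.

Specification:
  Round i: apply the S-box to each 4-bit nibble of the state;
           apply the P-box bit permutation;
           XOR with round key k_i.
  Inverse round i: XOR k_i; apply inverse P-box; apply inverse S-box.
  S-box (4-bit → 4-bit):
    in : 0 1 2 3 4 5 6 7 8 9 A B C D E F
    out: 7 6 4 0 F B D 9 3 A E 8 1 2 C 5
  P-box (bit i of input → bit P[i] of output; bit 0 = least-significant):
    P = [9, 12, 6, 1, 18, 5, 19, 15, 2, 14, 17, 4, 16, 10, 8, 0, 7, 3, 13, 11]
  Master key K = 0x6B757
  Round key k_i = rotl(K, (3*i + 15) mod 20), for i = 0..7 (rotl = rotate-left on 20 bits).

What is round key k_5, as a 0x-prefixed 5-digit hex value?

0xD5DAD

K = 0x6B757
k_0 = rotl(K, (3*0+15) mod 20) = rotl(K, 15) = 0xBB5BA
k_1 = rotl(K, (3*1+15) mod 20) = rotl(K, 18) = 0xDADD5
k_2 = rotl(K, (3*2+15) mod 20) = rotl(K, 1) = 0xD6EAE
k_3 = rotl(K, (3*3+15) mod 20) = rotl(K, 4) = 0xB7576
k_4 = rotl(K, (3*4+15) mod 20) = rotl(K, 7) = 0xBABB5
k_5 = rotl(K, (3*5+15) mod 20) = rotl(K, 10) = 0xD5DAD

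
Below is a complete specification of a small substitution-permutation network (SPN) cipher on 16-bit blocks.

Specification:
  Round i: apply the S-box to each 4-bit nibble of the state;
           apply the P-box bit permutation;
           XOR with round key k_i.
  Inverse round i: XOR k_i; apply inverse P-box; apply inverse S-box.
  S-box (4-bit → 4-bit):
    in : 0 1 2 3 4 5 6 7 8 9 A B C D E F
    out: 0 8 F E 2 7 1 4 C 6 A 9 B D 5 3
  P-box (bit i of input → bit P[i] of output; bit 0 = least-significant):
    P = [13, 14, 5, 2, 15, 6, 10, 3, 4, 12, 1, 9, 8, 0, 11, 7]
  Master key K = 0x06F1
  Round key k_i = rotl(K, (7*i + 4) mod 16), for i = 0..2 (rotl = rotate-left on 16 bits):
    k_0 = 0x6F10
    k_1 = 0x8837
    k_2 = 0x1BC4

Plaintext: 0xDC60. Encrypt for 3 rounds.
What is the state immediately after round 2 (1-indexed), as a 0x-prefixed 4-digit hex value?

s_0 = plaintext = 0xDC60
s_1 = Round(s_0, k_0) = 0xF480
s_2 = Round(s_1, k_1) = 0x9D3E
s_3 = Round(s_2, k_2) = 0x35BF

0x9D3E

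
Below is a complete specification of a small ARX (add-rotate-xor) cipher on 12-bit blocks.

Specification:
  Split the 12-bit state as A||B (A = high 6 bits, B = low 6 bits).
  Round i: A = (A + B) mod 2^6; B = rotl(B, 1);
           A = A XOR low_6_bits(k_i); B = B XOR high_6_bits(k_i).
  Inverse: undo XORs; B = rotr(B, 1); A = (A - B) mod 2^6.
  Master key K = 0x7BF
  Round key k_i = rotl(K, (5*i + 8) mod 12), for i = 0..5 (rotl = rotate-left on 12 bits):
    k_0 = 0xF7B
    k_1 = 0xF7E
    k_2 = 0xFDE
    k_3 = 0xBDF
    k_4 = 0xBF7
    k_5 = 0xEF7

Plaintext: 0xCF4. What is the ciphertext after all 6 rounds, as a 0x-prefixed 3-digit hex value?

s_0 = plaintext = 0xCF4
s_1 = Round(s_0, k_0) = 0x714
s_2 = Round(s_1, k_1) = 0x395
s_3 = Round(s_2, k_2) = 0xF55
s_4 = Round(s_3, k_3) = 0x345
s_5 = Round(s_4, k_4) = 0x965
s_6 = Round(s_5, k_5) = 0xF70

0xF70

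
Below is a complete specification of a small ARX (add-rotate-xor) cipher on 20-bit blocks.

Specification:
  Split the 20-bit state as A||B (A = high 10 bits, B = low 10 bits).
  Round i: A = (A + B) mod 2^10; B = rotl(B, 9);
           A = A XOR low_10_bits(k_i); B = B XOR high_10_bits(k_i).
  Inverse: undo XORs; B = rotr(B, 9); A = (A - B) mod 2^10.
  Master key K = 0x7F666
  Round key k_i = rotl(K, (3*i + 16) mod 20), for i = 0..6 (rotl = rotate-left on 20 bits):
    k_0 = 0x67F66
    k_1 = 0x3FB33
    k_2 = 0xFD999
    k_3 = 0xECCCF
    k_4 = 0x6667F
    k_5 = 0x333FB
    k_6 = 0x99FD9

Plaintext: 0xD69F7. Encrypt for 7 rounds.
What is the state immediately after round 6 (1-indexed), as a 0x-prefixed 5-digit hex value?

s_0 = plaintext = 0xD69F7
s_1 = Round(s_0, k_0) = 0x8DF64
s_2 = Round(s_1, k_1) = 0xAA14C
s_3 = Round(s_2, k_2) = 0x9B750
s_4 = Round(s_3, k_3) = 0x5CA1B
s_5 = Round(s_4, k_4) = 0x7CA94
s_6 = Round(s_5, k_5) = 0xDF586
s_7 = Round(s_6, k_6) = 0xB6AA4

0xDF586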